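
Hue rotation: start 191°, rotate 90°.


New hue = (H + rotation) mod 360
New hue = (191 + 90) mod 360
= 281 mod 360
= 281°


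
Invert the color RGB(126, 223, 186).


Invert: (255-R, 255-G, 255-B)
R: 255-126 = 129
G: 255-223 = 32
B: 255-186 = 69
= RGB(129, 32, 69)


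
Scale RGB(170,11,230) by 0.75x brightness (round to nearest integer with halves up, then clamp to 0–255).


Multiply each channel by 0.75, round half up, clamp to [0, 255]
R: 170×0.75 = 127.5 → round → 128
G: 11×0.75 = 8.25 → round → 8
B: 230×0.75 = 172.5 → round → 173
= RGB(128, 8, 173)


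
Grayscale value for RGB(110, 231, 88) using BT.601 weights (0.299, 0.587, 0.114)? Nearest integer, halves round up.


Gray = 0.299×R + 0.587×G + 0.114×B
Gray = 0.299×110 + 0.587×231 + 0.114×88
Gray = 32.890 + 135.597 + 10.032
Gray = 178.519 → round half up → 179
Gray = 179


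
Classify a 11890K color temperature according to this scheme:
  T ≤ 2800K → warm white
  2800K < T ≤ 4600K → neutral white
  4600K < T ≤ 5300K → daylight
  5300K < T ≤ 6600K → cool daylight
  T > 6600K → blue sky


Temperature: 11890K
11890K > 6600K → blue sky
Classification: blue sky


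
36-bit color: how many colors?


Colors = 2^bits = 2^36
= 68,719,476,736 colors


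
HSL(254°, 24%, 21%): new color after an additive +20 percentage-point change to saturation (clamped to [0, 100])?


Original S = 24%
Adjustment = +20 percentage points
New S = 24 + (20) = 44
Clamp to [0, 100] → 44
= HSL(254°, 44%, 21%)


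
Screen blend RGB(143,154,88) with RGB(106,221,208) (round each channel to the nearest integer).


Screen: C = 255 - (255-A)×(255-B)/255, rounded to nearest integer
R: 255 - (255-143)×(255-106)/255 = 255 - 16688/255 ≈ 255 - 65.443 = 189.557 → 190
G: 255 - (255-154)×(255-221)/255 = 255 - 3434/255 ≈ 255 - 13.467 = 241.533 → 242
B: 255 - (255-88)×(255-208)/255 = 255 - 7849/255 ≈ 255 - 30.780 = 224.220 → 224
= RGB(190, 242, 224)


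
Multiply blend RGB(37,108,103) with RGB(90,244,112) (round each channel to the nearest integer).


Multiply: C = A×B/255, rounded to nearest integer
R: 37×90/255 = 3330/255 ≈ 13.059 → 13
G: 108×244/255 = 26352/255 ≈ 103.341 → 103
B: 103×112/255 = 11536/255 ≈ 45.239 → 45
= RGB(13, 103, 45)


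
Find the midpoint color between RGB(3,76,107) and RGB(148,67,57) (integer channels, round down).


Midpoint: each channel = ⌊(C₁+C₂)/2⌋
R: ⌊(3+148)/2⌋ = 75
G: ⌊(76+67)/2⌋ = 71
B: ⌊(107+57)/2⌋ = 82
= RGB(75, 71, 82)


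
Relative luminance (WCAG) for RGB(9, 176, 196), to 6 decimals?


Linearize each channel (sRGB transfer function): c = v/255; c_lin = c/12.92 if c ≤ 0.04045, else ((c+0.055)/1.055)^2.4
  R: 9/255 ≈ 0.035294 ≤ 0.04045 → 0.035294/12.92 ≈ 0.002732
  G: 176/255 ≈ 0.690196 > 0.04045 → ((0.690196+0.055)/1.055)^2.4 ≈ 0.434154
  B: 196/255 ≈ 0.768627 > 0.04045 → ((0.768627+0.055)/1.055)^2.4 ≈ 0.552011
R_lin = 0.002732, G_lin = 0.434154, B_lin = 0.552011
L = 0.2126×R + 0.7152×G + 0.0722×B
L = 0.2126×0.002732 + 0.7152×0.434154 + 0.0722×0.552011
L ≈ 0.350943


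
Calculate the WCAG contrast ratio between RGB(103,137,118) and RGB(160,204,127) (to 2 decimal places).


Linearize each sRGB channel c=v/255: c/12.92 if c ≤ 0.04045 else ((c+0.055)/1.055)^2.4
L = 0.2126×R_lin + 0.7152×G_lin + 0.0722×B_lin
Color 1 (103,137,118):
  R=103: 103/255≈0.4039 > 0.04045 → ((0.4039+0.055)/1.055)^2.4 ≈ 0.13563
  G=137: 137/255≈0.5373 > 0.04045 → ((0.5373+0.055)/1.055)^2.4 ≈ 0.25016
  B=118: 118/255≈0.4627 > 0.04045 → ((0.4627+0.055)/1.055)^2.4 ≈ 0.18116
  L1 = 0.2126×0.13563 + 0.7152×0.25016 + 0.0722×0.18116 ≈ 0.22083
Color 2 (160,204,127):
  R=160: 160/255≈0.6275 > 0.04045 → ((0.6275+0.055)/1.055)^2.4 ≈ 0.35153
  G=204: 204/255≈0.8000 > 0.04045 → ((0.8000+0.055)/1.055)^2.4 ≈ 0.60383
  B=127: 127/255≈0.4980 > 0.04045 → ((0.4980+0.055)/1.055)^2.4 ≈ 0.21223
  L2 = 0.2126×0.35153 + 0.7152×0.60383 + 0.0722×0.21223 ≈ 0.52192
Lighter = 0.52192, Darker = 0.22083
Ratio = (L_lighter + 0.05) / (L_darker + 0.05)
Ratio = (0.52192 + 0.05) / (0.22083 + 0.05) = 0.57192 / 0.27083 ≈ 2.1117
Ratio ≈ 2.11:1


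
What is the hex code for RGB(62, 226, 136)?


R = 62 → 3E (hex)
G = 226 → E2 (hex)
B = 136 → 88 (hex)
Hex = #3EE288


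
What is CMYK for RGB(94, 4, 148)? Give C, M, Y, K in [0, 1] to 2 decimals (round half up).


R'=94/255≈0.3686, G'=4/255≈0.0157, B'=148/255≈0.5804
K = 1 - max(R',G',B') = 1 - 148/255 = 107/255 = 0.41960… → 0.42
(1-R'-K)/(1-K) simplifies to (max-R)/max with max = 148:
C = (148-94)/148 = 54/148 = 0.36486… → 0.36
M = (148-4)/148 = 144/148 = 0.97297… → 0.97
Y = (148-148)/148 = 0/148 = 0 → 0.00
= CMYK(0.36, 0.97, 0.00, 0.42)


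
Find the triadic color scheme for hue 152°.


Triadic: equally spaced at 120° intervals
H1 = 152°
H2 = (152 + 120) mod 360 = 272°
H3 = (152 + 240) mod 360 = 32°
Triadic = 152°, 272°, 32°


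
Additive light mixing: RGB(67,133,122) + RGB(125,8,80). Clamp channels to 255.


Additive: each channel = min(255, C₁+C₂)
R: 67+125 = 192 → 192
G: 133+8 = 141 → 141
B: 122+80 = 202 → 202
= RGB(192, 141, 202)


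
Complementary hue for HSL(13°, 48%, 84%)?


Complement = opposite side of color wheel = hue + 180°
H' = (13 + 180) mod 360 = 193°
S and L unchanged.
= HSL(193°, 48%, 84%)


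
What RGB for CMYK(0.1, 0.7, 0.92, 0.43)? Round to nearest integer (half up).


R = 255 × (1-C) × (1-K) = 255 × 0.90 × 0.57 = 130.815 → 131
G = 255 × (1-M) × (1-K) = 255 × 0.30 × 0.57 = 43.605 → 44
B = 255 × (1-Y) × (1-K) = 255 × 0.08 × 0.57 = 11.628 → 12
= RGB(131, 44, 12)


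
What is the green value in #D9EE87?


Color: #D9EE87
R = D9 = 217
G = EE = 238
B = 87 = 135
Green = 238


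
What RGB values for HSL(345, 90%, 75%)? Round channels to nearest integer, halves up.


H=345°, S=0.90, L=0.75
C = (1-|2L-1|)×S = (1-|0.50|)×0.90 = 0.45
H' = H/60 = 345/60 ≈ 5.7500; X = C×(1-|H' mod 2 - 1|) = 0.1125
m = L - C/2 = 0.75 - 0.225 = 0.525
Sector ⌊H'⌋ = 5 → (R',G',B') = (0.45, 0.0, 0.1125)
RGB = ((R'+m)×255, (G'+m)×255, (B'+m)×255) = (248.625, 133.875, 162.5625)
Round half up → RGB(249, 134, 163)


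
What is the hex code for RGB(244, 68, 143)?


R = 244 → F4 (hex)
G = 68 → 44 (hex)
B = 143 → 8F (hex)
Hex = #F4448F


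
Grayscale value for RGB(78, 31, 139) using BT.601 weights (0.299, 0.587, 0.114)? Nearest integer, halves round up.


Gray = 0.299×R + 0.587×G + 0.114×B
Gray = 0.299×78 + 0.587×31 + 0.114×139
Gray = 23.322 + 18.197 + 15.846
Gray = 57.365 → round half up → 57
Gray = 57


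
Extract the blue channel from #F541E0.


Color: #F541E0
R = F5 = 245
G = 41 = 65
B = E0 = 224
Blue = 224


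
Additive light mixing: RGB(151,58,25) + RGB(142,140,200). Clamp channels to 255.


Additive: each channel = min(255, C₁+C₂)
R: 151+142 = 293 → 255
G: 58+140 = 198 → 198
B: 25+200 = 225 → 225
= RGB(255, 198, 225)


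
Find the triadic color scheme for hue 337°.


Triadic: equally spaced at 120° intervals
H1 = 337°
H2 = (337 + 120) mod 360 = 97°
H3 = (337 + 240) mod 360 = 217°
Triadic = 337°, 97°, 217°


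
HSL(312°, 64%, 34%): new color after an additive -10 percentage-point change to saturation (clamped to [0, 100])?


Original S = 64%
Adjustment = -10 percentage points
New S = 64 + (-10) = 54
Clamp to [0, 100] → 54
= HSL(312°, 54%, 34%)


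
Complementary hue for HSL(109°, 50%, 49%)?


Complement = opposite side of color wheel = hue + 180°
H' = (109 + 180) mod 360 = 289°
S and L unchanged.
= HSL(289°, 50%, 49%)


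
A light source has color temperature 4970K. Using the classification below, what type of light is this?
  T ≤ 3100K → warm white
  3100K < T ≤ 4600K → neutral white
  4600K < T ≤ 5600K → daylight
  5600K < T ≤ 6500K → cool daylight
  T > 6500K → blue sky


Temperature: 4970K
4600K < 4970K ≤ 5600K → daylight
Classification: daylight


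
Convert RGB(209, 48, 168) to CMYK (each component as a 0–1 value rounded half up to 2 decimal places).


R'=209/255≈0.8196, G'=48/255≈0.1882, B'=168/255≈0.6588
K = 1 - max(R',G',B') = 1 - 209/255 = 46/255 = 0.18039… → 0.18
(1-R'-K)/(1-K) simplifies to (max-R)/max with max = 209:
C = (209-209)/209 = 0/209 = 0 → 0.00
M = (209-48)/209 = 161/209 = 0.77033… → 0.77
Y = (209-168)/209 = 41/209 = 0.19617… → 0.20
= CMYK(0.00, 0.77, 0.20, 0.18)


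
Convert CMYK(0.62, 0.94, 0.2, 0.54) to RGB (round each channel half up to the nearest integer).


R = 255 × (1-C) × (1-K) = 255 × 0.38 × 0.46 = 44.574 → 45
G = 255 × (1-M) × (1-K) = 255 × 0.06 × 0.46 = 7.038 → 7
B = 255 × (1-Y) × (1-K) = 255 × 0.80 × 0.46 = 93.84 → 94
= RGB(45, 7, 94)


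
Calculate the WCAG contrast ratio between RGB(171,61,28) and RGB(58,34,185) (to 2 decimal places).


Linearize each sRGB channel c=v/255: c/12.92 if c ≤ 0.04045 else ((c+0.055)/1.055)^2.4
L = 0.2126×R_lin + 0.7152×G_lin + 0.0722×B_lin
Color 1 (171,61,28):
  R=171: 171/255≈0.6706 > 0.04045 → ((0.6706+0.055)/1.055)^2.4 ≈ 0.40724
  G=61: 61/255≈0.2392 > 0.04045 → ((0.2392+0.055)/1.055)^2.4 ≈ 0.04667
  B=28: 28/255≈0.1098 > 0.04045 → ((0.1098+0.055)/1.055)^2.4 ≈ 0.01161
  L1 = 0.2126×0.40724 + 0.7152×0.04667 + 0.0722×0.01161 ≈ 0.12079
Color 2 (58,34,185):
  R=58: 58/255≈0.2275 > 0.04045 → ((0.2275+0.055)/1.055)^2.4 ≈ 0.04231
  G=34: 34/255≈0.1333 > 0.04045 → ((0.1333+0.055)/1.055)^2.4 ≈ 0.01600
  B=185: 185/255≈0.7255 > 0.04045 → ((0.7255+0.055)/1.055)^2.4 ≈ 0.48515
  L2 = 0.2126×0.04231 + 0.7152×0.01600 + 0.0722×0.48515 ≈ 0.05546
Lighter = 0.12079, Darker = 0.05546
Ratio = (L_lighter + 0.05) / (L_darker + 0.05)
Ratio = (0.12079 + 0.05) / (0.05546 + 0.05) = 0.17079 / 0.10546 ≈ 1.6194
Ratio ≈ 1.62:1


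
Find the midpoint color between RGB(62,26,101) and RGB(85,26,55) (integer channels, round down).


Midpoint: each channel = ⌊(C₁+C₂)/2⌋
R: ⌊(62+85)/2⌋ = 73
G: ⌊(26+26)/2⌋ = 26
B: ⌊(101+55)/2⌋ = 78
= RGB(73, 26, 78)


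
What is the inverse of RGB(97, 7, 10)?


Invert: (255-R, 255-G, 255-B)
R: 255-97 = 158
G: 255-7 = 248
B: 255-10 = 245
= RGB(158, 248, 245)


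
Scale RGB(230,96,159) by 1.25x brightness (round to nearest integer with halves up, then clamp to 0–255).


Multiply each channel by 1.25, round half up, clamp to [0, 255]
R: 230×1.25 = 287.5 → round → 288 → clamp → 255
G: 96×1.25 = 120
B: 159×1.25 = 198.75 → round → 199
= RGB(255, 120, 199)


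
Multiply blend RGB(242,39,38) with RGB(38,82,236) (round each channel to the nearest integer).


Multiply: C = A×B/255, rounded to nearest integer
R: 242×38/255 = 9196/255 ≈ 36.063 → 36
G: 39×82/255 = 3198/255 ≈ 12.541 → 13
B: 38×236/255 = 8968/255 ≈ 35.169 → 35
= RGB(36, 13, 35)


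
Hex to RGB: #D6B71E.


D6 → 214 (R)
B7 → 183 (G)
1E → 30 (B)
= RGB(214, 183, 30)


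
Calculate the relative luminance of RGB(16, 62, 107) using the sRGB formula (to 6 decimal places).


Linearize each channel (sRGB transfer function): c = v/255; c_lin = c/12.92 if c ≤ 0.04045, else ((c+0.055)/1.055)^2.4
  R: 16/255 ≈ 0.062745 > 0.04045 → ((0.062745+0.055)/1.055)^2.4 ≈ 0.005182
  G: 62/255 ≈ 0.243137 > 0.04045 → ((0.243137+0.055)/1.055)^2.4 ≈ 0.048172
  B: 107/255 ≈ 0.419608 > 0.04045 → ((0.419608+0.055)/1.055)^2.4 ≈ 0.147027
R_lin = 0.005182, G_lin = 0.048172, B_lin = 0.147027
L = 0.2126×R + 0.7152×G + 0.0722×B
L = 0.2126×0.005182 + 0.7152×0.048172 + 0.0722×0.147027
L ≈ 0.046169


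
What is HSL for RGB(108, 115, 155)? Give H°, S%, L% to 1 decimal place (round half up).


Normalize: R'=108/255≈0.4235, G'=115/255≈0.4510, B'=155/255≈0.6078
Max=155/255, Min=108/255, Δ=Max-Min=47/255
L = (Max+Min)/2 = (155+108)/510 = 263/510 = 0.51568… → L = 51.6%
L > 0.5 → S = Δ/(2-Max-Min) = 47/(510-155-108) = 47/247 = 0.19028… → S = 19.0%
(the 1/255 factors cancel in S and H, so raw channel differences can be used)
Max is B' → H = 60 × ((R-G)/Δ + 4) = 60 × ((108-115)/47 + 4)
  -7/47 + 4 = -0.1489… + 4 = 3.8510…
  H = 60 × 3.8510… = 231.063…° → H = 231.1°
= HSL(231.1°, 19.0%, 51.6%)


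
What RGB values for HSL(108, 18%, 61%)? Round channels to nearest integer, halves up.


H=108°, S=0.18, L=0.61
C = (1-|2L-1|)×S = (1-|0.22|)×0.18 = 0.1404
H' = H/60 = 108/60 ≈ 1.8000; X = C×(1-|H' mod 2 - 1|) = 0.02808
m = L - C/2 = 0.61 - 0.0702 = 0.5398
Sector ⌊H'⌋ = 1 → (R',G',B') = (0.02808, 0.1404, 0.0)
RGB = ((R'+m)×255, (G'+m)×255, (B'+m)×255) = (144.8094, 173.451, 137.649)
Round half up → RGB(145, 173, 138)


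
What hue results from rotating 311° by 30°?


New hue = (H + rotation) mod 360
New hue = (311 + 30) mod 360
= 341 mod 360
= 341°


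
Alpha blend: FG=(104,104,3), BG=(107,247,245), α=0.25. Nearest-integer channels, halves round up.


C = α×F + (1-α)×B, with 1-α = 0.75
R: 0.25×104 + 0.75×107 = 26.00 + 80.25 = 106.25 → 106
G: 0.25×104 + 0.75×247 = 26.00 + 185.25 = 211.25 → 211
B: 0.25×3 + 0.75×245 = 0.75 + 183.75 = 184.50 → 185
= RGB(106, 211, 185)


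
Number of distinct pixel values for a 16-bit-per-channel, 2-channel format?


Total bits = 16 bits/channel × 2 channels = 32 bits
Distinct pixel values = 2^32
= 4,294,967,296 pixel values


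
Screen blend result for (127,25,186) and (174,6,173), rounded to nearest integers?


Screen: C = 255 - (255-A)×(255-B)/255, rounded to nearest integer
R: 255 - (255-127)×(255-174)/255 = 255 - 10368/255 ≈ 255 - 40.659 = 214.341 → 214
G: 255 - (255-25)×(255-6)/255 = 255 - 57270/255 ≈ 255 - 224.588 = 30.412 → 30
B: 255 - (255-186)×(255-173)/255 = 255 - 5658/255 ≈ 255 - 22.188 = 232.812 → 233
= RGB(214, 30, 233)


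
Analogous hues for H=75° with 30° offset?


Base hue: 75°
Left analog: (75 - 30) mod 360 = 45°
Right analog: (75 + 30) mod 360 = 105°
Analogous hues = 45° and 105°


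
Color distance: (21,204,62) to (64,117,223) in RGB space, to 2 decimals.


d = √[(R₁-R₂)² + (G₁-G₂)² + (B₁-B₂)²]
d = √[(21-64)² + (204-117)² + (62-223)²]
d = √[1849 + 7569 + 25921]
d = √35339
d ≈ 187.99


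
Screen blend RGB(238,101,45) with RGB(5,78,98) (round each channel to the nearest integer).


Screen: C = 255 - (255-A)×(255-B)/255, rounded to nearest integer
R: 255 - (255-238)×(255-5)/255 = 255 - 4250/255 ≈ 255 - 16.667 = 238.333 → 238
G: 255 - (255-101)×(255-78)/255 = 255 - 27258/255 ≈ 255 - 106.894 = 148.106 → 148
B: 255 - (255-45)×(255-98)/255 = 255 - 32970/255 ≈ 255 - 129.294 = 125.706 → 126
= RGB(238, 148, 126)


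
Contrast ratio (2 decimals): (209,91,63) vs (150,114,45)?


Linearize each sRGB channel c=v/255: c/12.92 if c ≤ 0.04045 else ((c+0.055)/1.055)^2.4
L = 0.2126×R_lin + 0.7152×G_lin + 0.0722×B_lin
Color 1 (209,91,63):
  R=209: 209/255≈0.8196 > 0.04045 → ((0.8196+0.055)/1.055)^2.4 ≈ 0.63760
  G=91: 91/255≈0.3569 > 0.04045 → ((0.3569+0.055)/1.055)^2.4 ≈ 0.10462
  B=63: 63/255≈0.2471 > 0.04045 → ((0.2471+0.055)/1.055)^2.4 ≈ 0.04971
  L1 = 0.2126×0.63760 + 0.7152×0.10462 + 0.0722×0.04971 ≈ 0.21396
Color 2 (150,114,45):
  R=150: 150/255≈0.5882 > 0.04045 → ((0.5882+0.055)/1.055)^2.4 ≈ 0.30499
  G=114: 114/255≈0.4471 > 0.04045 → ((0.4471+0.055)/1.055)^2.4 ≈ 0.16827
  B=45: 45/255≈0.1765 > 0.04045 → ((0.1765+0.055)/1.055)^2.4 ≈ 0.02624
  L2 = 0.2126×0.30499 + 0.7152×0.16827 + 0.0722×0.02624 ≈ 0.18708
Lighter = 0.21396, Darker = 0.18708
Ratio = (L_lighter + 0.05) / (L_darker + 0.05)
Ratio = (0.21396 + 0.05) / (0.18708 + 0.05) = 0.26396 / 0.23708 ≈ 1.1134
Ratio ≈ 1.11:1


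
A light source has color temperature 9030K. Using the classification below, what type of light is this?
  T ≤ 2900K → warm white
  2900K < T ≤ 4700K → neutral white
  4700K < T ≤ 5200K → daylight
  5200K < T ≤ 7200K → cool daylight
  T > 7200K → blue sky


Temperature: 9030K
9030K > 7200K → blue sky
Classification: blue sky


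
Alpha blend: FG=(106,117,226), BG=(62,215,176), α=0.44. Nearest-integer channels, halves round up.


C = α×F + (1-α)×B, with 1-α = 0.56
R: 0.44×106 + 0.56×62 = 46.64 + 34.72 = 81.36 → 81
G: 0.44×117 + 0.56×215 = 51.48 + 120.40 = 171.88 → 172
B: 0.44×226 + 0.56×176 = 99.44 + 98.56 = 198.00 → 198
= RGB(81, 172, 198)


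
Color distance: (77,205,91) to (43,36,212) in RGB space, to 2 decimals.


d = √[(R₁-R₂)² + (G₁-G₂)² + (B₁-B₂)²]
d = √[(77-43)² + (205-36)² + (91-212)²]
d = √[1156 + 28561 + 14641]
d = √44358
d ≈ 210.61


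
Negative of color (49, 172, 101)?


Invert: (255-R, 255-G, 255-B)
R: 255-49 = 206
G: 255-172 = 83
B: 255-101 = 154
= RGB(206, 83, 154)


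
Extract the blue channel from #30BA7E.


Color: #30BA7E
R = 30 = 48
G = BA = 186
B = 7E = 126
Blue = 126


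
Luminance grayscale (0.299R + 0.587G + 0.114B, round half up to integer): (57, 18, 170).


Gray = 0.299×R + 0.587×G + 0.114×B
Gray = 0.299×57 + 0.587×18 + 0.114×170
Gray = 17.043 + 10.566 + 19.380
Gray = 46.989 → round half up → 47
Gray = 47


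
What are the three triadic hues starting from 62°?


Triadic: equally spaced at 120° intervals
H1 = 62°
H2 = (62 + 120) mod 360 = 182°
H3 = (62 + 240) mod 360 = 302°
Triadic = 62°, 182°, 302°


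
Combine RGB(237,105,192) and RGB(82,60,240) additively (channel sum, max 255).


Additive: each channel = min(255, C₁+C₂)
R: 237+82 = 319 → 255
G: 105+60 = 165 → 165
B: 192+240 = 432 → 255
= RGB(255, 165, 255)


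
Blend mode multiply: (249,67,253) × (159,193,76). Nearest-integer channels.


Multiply: C = A×B/255, rounded to nearest integer
R: 249×159/255 = 39591/255 ≈ 155.259 → 155
G: 67×193/255 = 12931/255 ≈ 50.710 → 51
B: 253×76/255 = 19228/255 ≈ 75.404 → 75
= RGB(155, 51, 75)


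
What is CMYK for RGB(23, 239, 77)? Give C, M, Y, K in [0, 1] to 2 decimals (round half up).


R'=23/255≈0.0902, G'=239/255≈0.9373, B'=77/255≈0.3020
K = 1 - max(R',G',B') = 1 - 239/255 = 16/255 = 0.06274… → 0.06
(1-R'-K)/(1-K) simplifies to (max-R)/max with max = 239:
C = (239-23)/239 = 216/239 = 0.90376… → 0.90
M = (239-239)/239 = 0/239 = 0 → 0.00
Y = (239-77)/239 = 162/239 = 0.67782… → 0.68
= CMYK(0.90, 0.00, 0.68, 0.06)


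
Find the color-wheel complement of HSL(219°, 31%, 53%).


Complement = opposite side of color wheel = hue + 180°
H' = (219 + 180) mod 360 = 39°
S and L unchanged.
= HSL(39°, 31%, 53%)


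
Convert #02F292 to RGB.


02 → 2 (R)
F2 → 242 (G)
92 → 146 (B)
= RGB(2, 242, 146)


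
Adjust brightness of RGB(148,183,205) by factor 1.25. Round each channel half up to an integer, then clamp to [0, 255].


Multiply each channel by 1.25, round half up, clamp to [0, 255]
R: 148×1.25 = 185
G: 183×1.25 = 228.75 → round → 229
B: 205×1.25 = 256.25 → round → 256 → clamp → 255
= RGB(185, 229, 255)


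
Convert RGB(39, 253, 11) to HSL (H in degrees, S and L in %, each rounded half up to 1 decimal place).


Normalize: R'=39/255≈0.1529, G'=253/255≈0.9922, B'=11/255≈0.0431
Max=253/255, Min=11/255, Δ=Max-Min=242/255
L = (Max+Min)/2 = (253+11)/510 = 264/510 = 0.51764… → L = 51.8%
L > 0.5 → S = Δ/(2-Max-Min) = 242/(510-253-11) = 242/246 = 0.98373… → S = 98.4%
(the 1/255 factors cancel in S and H, so raw channel differences can be used)
Max is G' → H = 60 × ((B-R)/Δ + 2) = 60 × ((11-39)/242 + 2)
  -28/242 + 2 = -0.1157… + 2 = 1.8842…
  H = 60 × 1.8842… = 113.057…° → H = 113.1°
= HSL(113.1°, 98.4%, 51.8%)


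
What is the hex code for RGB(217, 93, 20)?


R = 217 → D9 (hex)
G = 93 → 5D (hex)
B = 20 → 14 (hex)
Hex = #D95D14


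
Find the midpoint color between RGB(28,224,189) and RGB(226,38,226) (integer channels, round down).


Midpoint: each channel = ⌊(C₁+C₂)/2⌋
R: ⌊(28+226)/2⌋ = 127
G: ⌊(224+38)/2⌋ = 131
B: ⌊(189+226)/2⌋ = 207
= RGB(127, 131, 207)


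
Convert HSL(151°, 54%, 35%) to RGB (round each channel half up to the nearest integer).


H=151°, S=0.54, L=0.35
C = (1-|2L-1|)×S = (1-|-0.30|)×0.54 = 0.378
H' = H/60 = 151/60 ≈ 2.5167; X = C×(1-|H' mod 2 - 1|) = 0.1953
m = L - C/2 = 0.35 - 0.189 = 0.161
Sector ⌊H'⌋ = 2 → (R',G',B') = (0.0, 0.378, 0.1953)
RGB = ((R'+m)×255, (G'+m)×255, (B'+m)×255) = (41.055, 137.445, 90.8565)
Round half up → RGB(41, 137, 91)


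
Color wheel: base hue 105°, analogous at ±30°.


Base hue: 105°
Left analog: (105 - 30) mod 360 = 75°
Right analog: (105 + 30) mod 360 = 135°
Analogous hues = 75° and 135°


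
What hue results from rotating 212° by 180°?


New hue = (H + rotation) mod 360
New hue = (212 + 180) mod 360
= 392 mod 360
= 32°


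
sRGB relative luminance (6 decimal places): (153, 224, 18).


Linearize each channel (sRGB transfer function): c = v/255; c_lin = c/12.92 if c ≤ 0.04045, else ((c+0.055)/1.055)^2.4
  R: 153/255 ≈ 0.600000 > 0.04045 → ((0.600000+0.055)/1.055)^2.4 ≈ 0.318547
  G: 224/255 ≈ 0.878431 > 0.04045 → ((0.878431+0.055)/1.055)^2.4 ≈ 0.745404
  B: 18/255 ≈ 0.070588 > 0.04045 → ((0.070588+0.055)/1.055)^2.4 ≈ 0.006049
R_lin = 0.318547, G_lin = 0.745404, B_lin = 0.006049
L = 0.2126×R + 0.7152×G + 0.0722×B
L = 0.2126×0.318547 + 0.7152×0.745404 + 0.0722×0.006049
L ≈ 0.601273


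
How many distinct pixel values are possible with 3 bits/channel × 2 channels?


Total bits = 3 bits/channel × 2 channels = 6 bits
Distinct pixel values = 2^6
= 64 pixel values


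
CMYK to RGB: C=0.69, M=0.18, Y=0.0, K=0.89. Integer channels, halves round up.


R = 255 × (1-C) × (1-K) = 255 × 0.31 × 0.11 = 8.6955 → 9
G = 255 × (1-M) × (1-K) = 255 × 0.82 × 0.11 = 23.001 → 23
B = 255 × (1-Y) × (1-K) = 255 × 1.00 × 0.11 = 28.05 → 28
= RGB(9, 23, 28)


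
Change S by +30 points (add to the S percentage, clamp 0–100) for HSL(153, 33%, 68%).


Original S = 33%
Adjustment = +30 percentage points
New S = 33 + (30) = 63
Clamp to [0, 100] → 63
= HSL(153°, 63%, 68%)


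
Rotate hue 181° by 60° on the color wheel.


New hue = (H + rotation) mod 360
New hue = (181 + 60) mod 360
= 241 mod 360
= 241°


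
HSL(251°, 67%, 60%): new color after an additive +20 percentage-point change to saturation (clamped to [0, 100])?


Original S = 67%
Adjustment = +20 percentage points
New S = 67 + (20) = 87
Clamp to [0, 100] → 87
= HSL(251°, 87%, 60%)


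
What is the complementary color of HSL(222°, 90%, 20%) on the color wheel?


Complement = opposite side of color wheel = hue + 180°
H' = (222 + 180) mod 360 = 42°
S and L unchanged.
= HSL(42°, 90%, 20%)


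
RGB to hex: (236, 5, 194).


R = 236 → EC (hex)
G = 5 → 05 (hex)
B = 194 → C2 (hex)
Hex = #EC05C2


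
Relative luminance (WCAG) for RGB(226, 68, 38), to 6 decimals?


Linearize each channel (sRGB transfer function): c = v/255; c_lin = c/12.92 if c ≤ 0.04045, else ((c+0.055)/1.055)^2.4
  R: 226/255 ≈ 0.886275 > 0.04045 → ((0.886275+0.055)/1.055)^2.4 ≈ 0.760525
  G: 68/255 ≈ 0.266667 > 0.04045 → ((0.266667+0.055)/1.055)^2.4 ≈ 0.057805
  B: 38/255 ≈ 0.149020 > 0.04045 → ((0.149020+0.055)/1.055)^2.4 ≈ 0.019382
R_lin = 0.760525, G_lin = 0.057805, B_lin = 0.019382
L = 0.2126×R + 0.7152×G + 0.0722×B
L = 0.2126×0.760525 + 0.7152×0.057805 + 0.0722×0.019382
L ≈ 0.204429


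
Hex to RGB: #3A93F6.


3A → 58 (R)
93 → 147 (G)
F6 → 246 (B)
= RGB(58, 147, 246)


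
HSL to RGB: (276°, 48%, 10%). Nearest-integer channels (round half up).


H=276°, S=0.48, L=0.10
C = (1-|2L-1|)×S = (1-|-0.80|)×0.48 = 0.096
H' = H/60 = 276/60 ≈ 4.6000; X = C×(1-|H' mod 2 - 1|) = 0.0576
m = L - C/2 = 0.10 - 0.048 = 0.052
Sector ⌊H'⌋ = 4 → (R',G',B') = (0.0576, 0.0, 0.096)
RGB = ((R'+m)×255, (G'+m)×255, (B'+m)×255) = (27.948, 13.26, 37.74)
Round half up → RGB(28, 13, 38)


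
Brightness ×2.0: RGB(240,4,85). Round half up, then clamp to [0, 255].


Multiply each channel by 2.0, round half up, clamp to [0, 255]
R: 240×2.0 = 480 → clamp → 255
G: 4×2.0 = 8
B: 85×2.0 = 170
= RGB(255, 8, 170)


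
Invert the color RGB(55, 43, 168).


Invert: (255-R, 255-G, 255-B)
R: 255-55 = 200
G: 255-43 = 212
B: 255-168 = 87
= RGB(200, 212, 87)


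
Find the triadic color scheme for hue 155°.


Triadic: equally spaced at 120° intervals
H1 = 155°
H2 = (155 + 120) mod 360 = 275°
H3 = (155 + 240) mod 360 = 35°
Triadic = 155°, 275°, 35°


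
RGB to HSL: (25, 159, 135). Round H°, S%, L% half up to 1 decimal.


Normalize: R'=25/255≈0.0980, G'=159/255≈0.6235, B'=135/255≈0.5294
Max=159/255, Min=25/255, Δ=Max-Min=134/255
L = (Max+Min)/2 = (159+25)/510 = 184/510 = 0.36078… → L = 36.1%
L ≤ 0.5 → S = Δ/(Max+Min) = 134/(159+25) = 134/184 = 0.72826… → S = 72.8%
(the 1/255 factors cancel in S and H, so raw channel differences can be used)
Max is G' → H = 60 × ((B-R)/Δ + 2) = 60 × ((135-25)/134 + 2)
  110/134 + 2 = 0.8208… + 2 = 2.8208…
  H = 60 × 2.8208… = 169.253…° → H = 169.3°
= HSL(169.3°, 72.8%, 36.1%)


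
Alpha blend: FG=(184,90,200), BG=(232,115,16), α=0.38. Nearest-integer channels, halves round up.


C = α×F + (1-α)×B, with 1-α = 0.62
R: 0.38×184 + 0.62×232 = 69.92 + 143.84 = 213.76 → 214
G: 0.38×90 + 0.62×115 = 34.20 + 71.30 = 105.50 → 106
B: 0.38×200 + 0.62×16 = 76.00 + 9.92 = 85.92 → 86
= RGB(214, 106, 86)


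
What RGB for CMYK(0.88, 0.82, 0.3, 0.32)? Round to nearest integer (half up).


R = 255 × (1-C) × (1-K) = 255 × 0.12 × 0.68 = 20.808 → 21
G = 255 × (1-M) × (1-K) = 255 × 0.18 × 0.68 = 31.212 → 31
B = 255 × (1-Y) × (1-K) = 255 × 0.70 × 0.68 = 121.38 → 121
= RGB(21, 31, 121)


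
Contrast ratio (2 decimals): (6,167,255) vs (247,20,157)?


Linearize each sRGB channel c=v/255: c/12.92 if c ≤ 0.04045 else ((c+0.055)/1.055)^2.4
L = 0.2126×R_lin + 0.7152×G_lin + 0.0722×B_lin
Color 1 (6,167,255):
  R=6: 6/255≈0.0235 ≤ 0.04045 → 0.0235/12.92 ≈ 0.00182
  G=167: 167/255≈0.6549 > 0.04045 → ((0.6549+0.055)/1.055)^2.4 ≈ 0.38643
  B=255: 255/255≈1.0000 > 0.04045 → ((1.0000+0.055)/1.055)^2.4 ≈ 1.00000
  L1 = 0.2126×0.00182 + 0.7152×0.38643 + 0.0722×1.00000 ≈ 0.34896
Color 2 (247,20,157):
  R=247: 247/255≈0.9686 > 0.04045 → ((0.9686+0.055)/1.055)^2.4 ≈ 0.93011
  G=20: 20/255≈0.0784 > 0.04045 → ((0.0784+0.055)/1.055)^2.4 ≈ 0.00700
  B=157: 157/255≈0.6157 > 0.04045 → ((0.6157+0.055)/1.055)^2.4 ≈ 0.33716
  L2 = 0.2126×0.93011 + 0.7152×0.00700 + 0.0722×0.33716 ≈ 0.22709
Lighter = 0.34896, Darker = 0.22709
Ratio = (L_lighter + 0.05) / (L_darker + 0.05)
Ratio = (0.34896 + 0.05) / (0.22709 + 0.05) = 0.39896 / 0.27709 ≈ 1.4398
Ratio ≈ 1.44:1


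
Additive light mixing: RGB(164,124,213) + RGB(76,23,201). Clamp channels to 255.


Additive: each channel = min(255, C₁+C₂)
R: 164+76 = 240 → 240
G: 124+23 = 147 → 147
B: 213+201 = 414 → 255
= RGB(240, 147, 255)


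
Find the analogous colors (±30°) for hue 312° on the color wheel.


Base hue: 312°
Left analog: (312 - 30) mod 360 = 282°
Right analog: (312 + 30) mod 360 = 342°
Analogous hues = 282° and 342°


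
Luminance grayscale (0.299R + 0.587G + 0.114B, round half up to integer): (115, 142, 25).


Gray = 0.299×R + 0.587×G + 0.114×B
Gray = 0.299×115 + 0.587×142 + 0.114×25
Gray = 34.385 + 83.354 + 2.850
Gray = 120.589 → round half up → 121
Gray = 121


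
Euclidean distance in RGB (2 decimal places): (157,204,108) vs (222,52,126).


d = √[(R₁-R₂)² + (G₁-G₂)² + (B₁-B₂)²]
d = √[(157-222)² + (204-52)² + (108-126)²]
d = √[4225 + 23104 + 324]
d = √27653
d ≈ 166.29


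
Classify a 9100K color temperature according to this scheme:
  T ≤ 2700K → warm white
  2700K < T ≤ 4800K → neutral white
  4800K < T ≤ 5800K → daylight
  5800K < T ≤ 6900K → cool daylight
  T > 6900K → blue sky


Temperature: 9100K
9100K > 6900K → blue sky
Classification: blue sky


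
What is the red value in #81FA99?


Color: #81FA99
R = 81 = 129
G = FA = 250
B = 99 = 153
Red = 129


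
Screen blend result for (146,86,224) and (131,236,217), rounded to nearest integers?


Screen: C = 255 - (255-A)×(255-B)/255, rounded to nearest integer
R: 255 - (255-146)×(255-131)/255 = 255 - 13516/255 ≈ 255 - 53.004 = 201.996 → 202
G: 255 - (255-86)×(255-236)/255 = 255 - 3211/255 ≈ 255 - 12.592 = 242.408 → 242
B: 255 - (255-224)×(255-217)/255 = 255 - 1178/255 ≈ 255 - 4.620 = 250.380 → 250
= RGB(202, 242, 250)


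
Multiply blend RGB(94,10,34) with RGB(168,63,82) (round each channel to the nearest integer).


Multiply: C = A×B/255, rounded to nearest integer
R: 94×168/255 = 15792/255 ≈ 61.929 → 62
G: 10×63/255 = 630/255 ≈ 2.471 → 2
B: 34×82/255 = 2788/255 ≈ 10.933 → 11
= RGB(62, 2, 11)


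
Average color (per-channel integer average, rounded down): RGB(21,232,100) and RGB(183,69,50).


Midpoint: each channel = ⌊(C₁+C₂)/2⌋
R: ⌊(21+183)/2⌋ = 102
G: ⌊(232+69)/2⌋ = 150
B: ⌊(100+50)/2⌋ = 75
= RGB(102, 150, 75)


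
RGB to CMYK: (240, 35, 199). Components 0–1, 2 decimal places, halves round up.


R'=240/255≈0.9412, G'=35/255≈0.1373, B'=199/255≈0.7804
K = 1 - max(R',G',B') = 1 - 240/255 = 15/255 = 0.05882… → 0.06
(1-R'-K)/(1-K) simplifies to (max-R)/max with max = 240:
C = (240-240)/240 = 0/240 = 0 → 0.00
M = (240-35)/240 = 205/240 = 0.85416… → 0.85
Y = (240-199)/240 = 41/240 = 0.17083… → 0.17
= CMYK(0.00, 0.85, 0.17, 0.06)


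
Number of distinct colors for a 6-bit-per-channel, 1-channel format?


Total bits = 6 bits/channel × 1 channels = 6 bits
Distinct colors = 2^6
= 64 colors


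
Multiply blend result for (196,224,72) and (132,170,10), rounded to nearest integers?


Multiply: C = A×B/255, rounded to nearest integer
R: 196×132/255 = 25872/255 ≈ 101.459 → 101
G: 224×170/255 = 38080/255 ≈ 149.333 → 149
B: 72×10/255 = 720/255 ≈ 2.824 → 3
= RGB(101, 149, 3)


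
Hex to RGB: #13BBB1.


13 → 19 (R)
BB → 187 (G)
B1 → 177 (B)
= RGB(19, 187, 177)


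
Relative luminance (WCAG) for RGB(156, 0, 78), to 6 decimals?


Linearize each channel (sRGB transfer function): c = v/255; c_lin = c/12.92 if c ≤ 0.04045, else ((c+0.055)/1.055)^2.4
  R: 156/255 ≈ 0.611765 > 0.04045 → ((0.611765+0.055)/1.055)^2.4 ≈ 0.332452
  G: 0/255 ≈ 0.000000 ≤ 0.04045 → 0.000000/12.92 ≈ 0.000000
  B: 78/255 ≈ 0.305882 > 0.04045 → ((0.305882+0.055)/1.055)^2.4 ≈ 0.076185
R_lin = 0.332452, G_lin = 0.000000, B_lin = 0.076185
L = 0.2126×R + 0.7152×G + 0.0722×B
L = 0.2126×0.332452 + 0.7152×0.000000 + 0.0722×0.076185
L ≈ 0.076180


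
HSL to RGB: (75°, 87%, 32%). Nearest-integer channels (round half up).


H=75°, S=0.87, L=0.32
C = (1-|2L-1|)×S = (1-|-0.36|)×0.87 = 0.5568
H' = H/60 = 75/60 ≈ 1.2500; X = C×(1-|H' mod 2 - 1|) = 0.4176
m = L - C/2 = 0.32 - 0.2784 = 0.0416
Sector ⌊H'⌋ = 1 → (R',G',B') = (0.4176, 0.5568, 0.0)
RGB = ((R'+m)×255, (G'+m)×255, (B'+m)×255) = (117.096, 152.592, 10.608)
Round half up → RGB(117, 153, 11)


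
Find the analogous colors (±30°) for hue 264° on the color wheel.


Base hue: 264°
Left analog: (264 - 30) mod 360 = 234°
Right analog: (264 + 30) mod 360 = 294°
Analogous hues = 234° and 294°


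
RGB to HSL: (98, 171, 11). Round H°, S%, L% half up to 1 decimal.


Normalize: R'=98/255≈0.3843, G'=171/255≈0.6706, B'=11/255≈0.0431
Max=171/255, Min=11/255, Δ=Max-Min=160/255
L = (Max+Min)/2 = (171+11)/510 = 182/510 = 0.35686… → L = 35.7%
L ≤ 0.5 → S = Δ/(Max+Min) = 160/(171+11) = 160/182 = 0.87912… → S = 87.9%
(the 1/255 factors cancel in S and H, so raw channel differences can be used)
Max is G' → H = 60 × ((B-R)/Δ + 2) = 60 × ((11-98)/160 + 2)
  -87/160 + 2 = -0.5437… + 2 = 1.4562…
  H = 60 × 1.4562… = 87.375° → H = 87.4°
= HSL(87.4°, 87.9%, 35.7%)


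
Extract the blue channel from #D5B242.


Color: #D5B242
R = D5 = 213
G = B2 = 178
B = 42 = 66
Blue = 66


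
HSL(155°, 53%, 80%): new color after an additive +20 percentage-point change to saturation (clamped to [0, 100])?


Original S = 53%
Adjustment = +20 percentage points
New S = 53 + (20) = 73
Clamp to [0, 100] → 73
= HSL(155°, 73%, 80%)


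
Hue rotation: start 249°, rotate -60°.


New hue = (H + rotation) mod 360
New hue = (249 -60) mod 360
= 189 mod 360
= 189°


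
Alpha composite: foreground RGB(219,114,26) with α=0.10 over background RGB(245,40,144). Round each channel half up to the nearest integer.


C = α×F + (1-α)×B, with 1-α = 0.90
R: 0.10×219 + 0.90×245 = 21.90 + 220.50 = 242.40 → 242
G: 0.10×114 + 0.90×40 = 11.40 + 36.00 = 47.40 → 47
B: 0.10×26 + 0.90×144 = 2.60 + 129.60 = 132.20 → 132
= RGB(242, 47, 132)


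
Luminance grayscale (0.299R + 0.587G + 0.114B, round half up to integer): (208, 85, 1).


Gray = 0.299×R + 0.587×G + 0.114×B
Gray = 0.299×208 + 0.587×85 + 0.114×1
Gray = 62.192 + 49.895 + 0.114
Gray = 112.201 → round half up → 112
Gray = 112


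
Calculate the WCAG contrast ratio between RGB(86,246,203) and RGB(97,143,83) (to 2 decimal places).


Linearize each sRGB channel c=v/255: c/12.92 if c ≤ 0.04045 else ((c+0.055)/1.055)^2.4
L = 0.2126×R_lin + 0.7152×G_lin + 0.0722×B_lin
Color 1 (86,246,203):
  R=86: 86/255≈0.3373 > 0.04045 → ((0.3373+0.055)/1.055)^2.4 ≈ 0.09306
  G=246: 246/255≈0.9647 > 0.04045 → ((0.9647+0.055)/1.055)^2.4 ≈ 0.92158
  B=203: 203/255≈0.7961 > 0.04045 → ((0.7961+0.055)/1.055)^2.4 ≈ 0.59720
  L1 = 0.2126×0.09306 + 0.7152×0.92158 + 0.0722×0.59720 ≈ 0.72202
Color 2 (97,143,83):
  R=97: 97/255≈0.3804 > 0.04045 → ((0.3804+0.055)/1.055)^2.4 ≈ 0.11954
  G=143: 143/255≈0.5608 > 0.04045 → ((0.5608+0.055)/1.055)^2.4 ≈ 0.27468
  B=83: 83/255≈0.3255 > 0.04045 → ((0.3255+0.055)/1.055)^2.4 ≈ 0.08650
  L2 = 0.2126×0.11954 + 0.7152×0.27468 + 0.0722×0.08650 ≈ 0.22811
Lighter = 0.72202, Darker = 0.22811
Ratio = (L_lighter + 0.05) / (L_darker + 0.05)
Ratio = (0.72202 + 0.05) / (0.22811 + 0.05) = 0.77202 / 0.27811 ≈ 2.7760
Ratio ≈ 2.78:1


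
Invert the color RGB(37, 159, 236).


Invert: (255-R, 255-G, 255-B)
R: 255-37 = 218
G: 255-159 = 96
B: 255-236 = 19
= RGB(218, 96, 19)


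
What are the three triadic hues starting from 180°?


Triadic: equally spaced at 120° intervals
H1 = 180°
H2 = (180 + 120) mod 360 = 300°
H3 = (180 + 240) mod 360 = 60°
Triadic = 180°, 300°, 60°


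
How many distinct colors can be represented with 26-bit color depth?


Colors = 2^bits = 2^26
= 67,108,864 colors


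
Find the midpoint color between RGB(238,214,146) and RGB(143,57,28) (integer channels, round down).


Midpoint: each channel = ⌊(C₁+C₂)/2⌋
R: ⌊(238+143)/2⌋ = 190
G: ⌊(214+57)/2⌋ = 135
B: ⌊(146+28)/2⌋ = 87
= RGB(190, 135, 87)


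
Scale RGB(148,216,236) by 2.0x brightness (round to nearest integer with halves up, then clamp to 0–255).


Multiply each channel by 2.0, round half up, clamp to [0, 255]
R: 148×2.0 = 296 → clamp → 255
G: 216×2.0 = 432 → clamp → 255
B: 236×2.0 = 472 → clamp → 255
= RGB(255, 255, 255)


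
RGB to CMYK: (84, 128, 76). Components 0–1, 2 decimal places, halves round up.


R'=84/255≈0.3294, G'=128/255≈0.5020, B'=76/255≈0.2980
K = 1 - max(R',G',B') = 1 - 128/255 = 127/255 = 0.49803… → 0.50
(1-R'-K)/(1-K) simplifies to (max-R)/max with max = 128:
C = (128-84)/128 = 44/128 = 0.34375 → 0.34
M = (128-128)/128 = 0/128 = 0 → 0.00
Y = (128-76)/128 = 52/128 = 0.40625 → 0.41
= CMYK(0.34, 0.00, 0.41, 0.50)


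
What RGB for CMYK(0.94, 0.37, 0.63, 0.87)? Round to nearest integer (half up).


R = 255 × (1-C) × (1-K) = 255 × 0.06 × 0.13 = 1.989 → 2
G = 255 × (1-M) × (1-K) = 255 × 0.63 × 0.13 = 20.8845 → 21
B = 255 × (1-Y) × (1-K) = 255 × 0.37 × 0.13 = 12.2655 → 12
= RGB(2, 21, 12)


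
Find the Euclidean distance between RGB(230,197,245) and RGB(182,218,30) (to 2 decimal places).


d = √[(R₁-R₂)² + (G₁-G₂)² + (B₁-B₂)²]
d = √[(230-182)² + (197-218)² + (245-30)²]
d = √[2304 + 441 + 46225]
d = √48970
d ≈ 221.29


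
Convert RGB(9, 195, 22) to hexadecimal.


R = 9 → 09 (hex)
G = 195 → C3 (hex)
B = 22 → 16 (hex)
Hex = #09C316


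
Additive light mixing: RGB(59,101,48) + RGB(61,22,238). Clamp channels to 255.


Additive: each channel = min(255, C₁+C₂)
R: 59+61 = 120 → 120
G: 101+22 = 123 → 123
B: 48+238 = 286 → 255
= RGB(120, 123, 255)


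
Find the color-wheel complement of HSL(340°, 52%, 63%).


Complement = opposite side of color wheel = hue + 180°
H' = (340 + 180) mod 360 = 160°
S and L unchanged.
= HSL(160°, 52%, 63%)


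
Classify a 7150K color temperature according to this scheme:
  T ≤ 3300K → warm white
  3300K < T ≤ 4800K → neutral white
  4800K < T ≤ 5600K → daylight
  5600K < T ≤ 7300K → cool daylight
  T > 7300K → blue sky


Temperature: 7150K
5600K < 7150K ≤ 7300K → cool daylight
Classification: cool daylight


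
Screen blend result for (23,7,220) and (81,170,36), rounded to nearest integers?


Screen: C = 255 - (255-A)×(255-B)/255, rounded to nearest integer
R: 255 - (255-23)×(255-81)/255 = 255 - 40368/255 ≈ 255 - 158.306 = 96.694 → 97
G: 255 - (255-7)×(255-170)/255 = 255 - 21080/255 ≈ 255 - 82.667 = 172.333 → 172
B: 255 - (255-220)×(255-36)/255 = 255 - 7665/255 ≈ 255 - 30.059 = 224.941 → 225
= RGB(97, 172, 225)


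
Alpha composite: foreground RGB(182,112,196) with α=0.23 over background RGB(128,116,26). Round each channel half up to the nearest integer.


C = α×F + (1-α)×B, with 1-α = 0.77
R: 0.23×182 + 0.77×128 = 41.86 + 98.56 = 140.42 → 140
G: 0.23×112 + 0.77×116 = 25.76 + 89.32 = 115.08 → 115
B: 0.23×196 + 0.77×26 = 45.08 + 20.02 = 65.10 → 65
= RGB(140, 115, 65)


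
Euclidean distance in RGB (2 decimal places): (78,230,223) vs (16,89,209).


d = √[(R₁-R₂)² + (G₁-G₂)² + (B₁-B₂)²]
d = √[(78-16)² + (230-89)² + (223-209)²]
d = √[3844 + 19881 + 196]
d = √23921
d ≈ 154.66


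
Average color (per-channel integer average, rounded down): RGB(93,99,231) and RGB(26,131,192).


Midpoint: each channel = ⌊(C₁+C₂)/2⌋
R: ⌊(93+26)/2⌋ = 59
G: ⌊(99+131)/2⌋ = 115
B: ⌊(231+192)/2⌋ = 211
= RGB(59, 115, 211)


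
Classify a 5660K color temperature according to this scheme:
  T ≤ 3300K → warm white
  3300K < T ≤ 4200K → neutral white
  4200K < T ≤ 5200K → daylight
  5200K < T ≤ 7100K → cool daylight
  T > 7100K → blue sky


Temperature: 5660K
5200K < 5660K ≤ 7100K → cool daylight
Classification: cool daylight


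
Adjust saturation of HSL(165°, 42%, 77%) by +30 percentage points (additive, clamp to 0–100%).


Original S = 42%
Adjustment = +30 percentage points
New S = 42 + (30) = 72
Clamp to [0, 100] → 72
= HSL(165°, 72%, 77%)


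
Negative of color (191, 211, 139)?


Invert: (255-R, 255-G, 255-B)
R: 255-191 = 64
G: 255-211 = 44
B: 255-139 = 116
= RGB(64, 44, 116)


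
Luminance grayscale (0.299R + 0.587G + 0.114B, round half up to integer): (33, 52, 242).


Gray = 0.299×R + 0.587×G + 0.114×B
Gray = 0.299×33 + 0.587×52 + 0.114×242
Gray = 9.867 + 30.524 + 27.588
Gray = 67.979 → round half up → 68
Gray = 68


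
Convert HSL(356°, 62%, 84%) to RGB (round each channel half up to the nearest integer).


H=356°, S=0.62, L=0.84
C = (1-|2L-1|)×S = (1-|0.68|)×0.62 = 0.1984
H' = H/60 = 356/60 ≈ 5.9333; X = C×(1-|H' mod 2 - 1|) ≈ 0.0132
m = L - C/2 = 0.84 - 0.0992 = 0.7408
Sector ⌊H'⌋ = 5 → (R',G',B') = (0.1984, 0.0, ≈0.0132)
RGB = ((R'+m)×255, (G'+m)×255, (B'+m)×255) = (239.496, 188.904, 192.2768)
Round half up → RGB(239, 189, 192)
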